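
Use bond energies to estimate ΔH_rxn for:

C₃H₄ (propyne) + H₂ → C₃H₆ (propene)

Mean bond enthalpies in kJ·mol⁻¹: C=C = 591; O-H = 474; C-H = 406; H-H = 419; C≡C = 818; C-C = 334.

Bonds broken (reactants):
  C≡C: 1 × 818 = 818
  C-C: 1 × 334 = 334
  C-H: 4 × 406 = 1624
  H-H: 1 × 419 = 419
  Σ(broken) = 3195 kJ
Bonds formed (products):
  C-C: 1 × 334 = 334
  C-H: 6 × 406 = 2436
  C=C: 1 × 591 = 591
  Σ(formed) = 3361 kJ
ΔH = Σ(broken) − Σ(formed) = 3195 − 3361 = −166 kJ

ΔH ≈ −166 kJ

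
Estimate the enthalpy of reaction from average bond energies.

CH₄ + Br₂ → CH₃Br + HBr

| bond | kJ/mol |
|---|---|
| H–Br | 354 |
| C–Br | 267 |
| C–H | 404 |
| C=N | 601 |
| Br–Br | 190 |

ΔH ≈ −27 kJ

Bonds broken (reactants):
  Br–Br: 1 × 190 = 190
  C–H: 4 × 404 = 1616
  Σ(broken) = 1806 kJ
Bonds formed (products):
  C–Br: 1 × 267 = 267
  C–H: 3 × 404 = 1212
  H–Br: 1 × 354 = 354
  Σ(formed) = 1833 kJ
ΔH = Σ(broken) − Σ(formed) = 1806 − 1833 = −27 kJ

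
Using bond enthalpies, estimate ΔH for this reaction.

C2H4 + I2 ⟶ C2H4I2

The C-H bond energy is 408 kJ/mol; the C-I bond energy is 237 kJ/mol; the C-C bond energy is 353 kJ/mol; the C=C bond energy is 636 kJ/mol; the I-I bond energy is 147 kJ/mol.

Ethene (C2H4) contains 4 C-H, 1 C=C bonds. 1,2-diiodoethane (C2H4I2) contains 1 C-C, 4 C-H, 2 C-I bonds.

Bonds broken (reactants):
  C-H: 4 × 408 = 1632
  C=C: 1 × 636 = 636
  I-I: 1 × 147 = 147
  Σ(broken) = 2415 kJ
Bonds formed (products):
  C-C: 1 × 353 = 353
  C-H: 4 × 408 = 1632
  C-I: 2 × 237 = 474
  Σ(formed) = 2459 kJ
ΔH = Σ(broken) − Σ(formed) = 2415 − 2459 = −44 kJ

ΔH ≈ −44 kJ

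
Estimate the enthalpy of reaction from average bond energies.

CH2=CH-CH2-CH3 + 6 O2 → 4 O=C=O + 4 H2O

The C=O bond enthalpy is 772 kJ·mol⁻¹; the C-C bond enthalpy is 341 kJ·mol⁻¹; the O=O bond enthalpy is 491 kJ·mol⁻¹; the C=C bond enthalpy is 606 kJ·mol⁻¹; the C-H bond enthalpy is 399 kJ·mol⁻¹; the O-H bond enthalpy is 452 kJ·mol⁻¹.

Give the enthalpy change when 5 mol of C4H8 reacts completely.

Bonds broken (reactants):
  C-C: 2 × 341 = 682
  C-H: 8 × 399 = 3192
  C=C: 1 × 606 = 606
  O=O: 6 × 491 = 2946
  Σ(broken) = 7426 kJ
Bonds formed (products):
  C=O: 8 × 772 = 6176
  O-H: 8 × 452 = 3616
  Σ(formed) = 9792 kJ
ΔH = Σ(broken) − Σ(formed) = 7426 − 9792 = −2366 kJ
For 5× the reaction as written: 5 × (−2366) = −11830 kJ

ΔH = −11830 kJ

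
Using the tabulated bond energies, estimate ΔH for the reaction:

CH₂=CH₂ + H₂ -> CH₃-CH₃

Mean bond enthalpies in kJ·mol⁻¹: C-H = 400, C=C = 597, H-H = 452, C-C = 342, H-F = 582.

ΔH ≈ −93 kJ

Bonds broken (reactants):
  C-H: 4 × 400 = 1600
  C=C: 1 × 597 = 597
  H-H: 1 × 452 = 452
  Σ(broken) = 2649 kJ
Bonds formed (products):
  C-C: 1 × 342 = 342
  C-H: 6 × 400 = 2400
  Σ(formed) = 2742 kJ
ΔH = Σ(broken) − Σ(formed) = 2649 − 2742 = −93 kJ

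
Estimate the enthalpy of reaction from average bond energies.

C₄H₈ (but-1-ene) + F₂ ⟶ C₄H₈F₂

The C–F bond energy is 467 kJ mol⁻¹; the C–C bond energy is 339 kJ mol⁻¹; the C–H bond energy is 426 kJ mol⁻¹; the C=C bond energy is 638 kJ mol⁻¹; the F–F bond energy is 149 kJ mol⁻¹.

Bonds broken (reactants):
  C–C: 2 × 339 = 678
  C–H: 8 × 426 = 3408
  C=C: 1 × 638 = 638
  F–F: 1 × 149 = 149
  Σ(broken) = 4873 kJ
Bonds formed (products):
  C–C: 3 × 339 = 1017
  C–F: 2 × 467 = 934
  C–H: 8 × 426 = 3408
  Σ(formed) = 5359 kJ
ΔH = Σ(broken) − Σ(formed) = 4873 − 5359 = −486 kJ

ΔH ≈ −486 kJ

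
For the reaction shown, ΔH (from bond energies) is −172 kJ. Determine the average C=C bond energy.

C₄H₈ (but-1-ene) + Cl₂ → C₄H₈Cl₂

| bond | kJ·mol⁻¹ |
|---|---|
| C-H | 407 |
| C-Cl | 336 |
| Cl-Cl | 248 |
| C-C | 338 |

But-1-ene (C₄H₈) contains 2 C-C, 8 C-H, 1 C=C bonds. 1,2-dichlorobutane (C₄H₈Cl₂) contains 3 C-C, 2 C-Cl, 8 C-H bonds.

Let D be the C=C bond energy.
Σ(broken) = 2×338 + 8×407 + 1×D + 1×248 = 4180 + D
Σ(formed) = 3×338 + 2×336 + 8×407 = 4942
ΔH = Σ(broken) − Σ(formed) = (4180 + D) − (4942) = −762 + D
Setting this equal to −172 kJ gives D = 590 kJ/mol.

D(C=C) ≈ 590 kJ/mol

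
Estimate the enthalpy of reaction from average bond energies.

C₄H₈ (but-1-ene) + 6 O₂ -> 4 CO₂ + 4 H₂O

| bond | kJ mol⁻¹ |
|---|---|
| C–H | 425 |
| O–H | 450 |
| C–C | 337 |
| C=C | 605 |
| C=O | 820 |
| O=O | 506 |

ΔH ≈ −2445 kJ

Bonds broken (reactants):
  C–C: 2 × 337 = 674
  C–H: 8 × 425 = 3400
  C=C: 1 × 605 = 605
  O=O: 6 × 506 = 3036
  Σ(broken) = 7715 kJ
Bonds formed (products):
  C=O: 8 × 820 = 6560
  O–H: 8 × 450 = 3600
  Σ(formed) = 10160 kJ
ΔH = Σ(broken) − Σ(formed) = 7715 − 10160 = −2445 kJ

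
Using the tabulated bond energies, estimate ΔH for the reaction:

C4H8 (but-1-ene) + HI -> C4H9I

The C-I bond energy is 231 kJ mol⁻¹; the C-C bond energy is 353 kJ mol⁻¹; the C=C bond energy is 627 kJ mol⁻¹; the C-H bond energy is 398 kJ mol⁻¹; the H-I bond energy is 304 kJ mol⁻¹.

ΔH ≈ −51 kJ

Bonds broken (reactants):
  C-C: 2 × 353 = 706
  C-H: 8 × 398 = 3184
  C=C: 1 × 627 = 627
  H-I: 1 × 304 = 304
  Σ(broken) = 4821 kJ
Bonds formed (products):
  C-C: 3 × 353 = 1059
  C-H: 9 × 398 = 3582
  C-I: 1 × 231 = 231
  Σ(formed) = 4872 kJ
ΔH = Σ(broken) − Σ(formed) = 4821 − 4872 = −51 kJ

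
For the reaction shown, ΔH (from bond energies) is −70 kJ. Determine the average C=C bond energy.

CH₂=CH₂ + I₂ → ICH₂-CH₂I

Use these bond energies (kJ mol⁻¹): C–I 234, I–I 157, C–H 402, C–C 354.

Let D be the C=C bond energy.
Σ(broken) = 4×402 + 1×D + 1×157 = 1765 + D
Σ(formed) = 1×354 + 4×402 + 2×234 = 2430
ΔH = Σ(broken) − Σ(formed) = (1765 + D) − (2430) = −665 + D
Setting this equal to −70 kJ gives D = 595 kJ/mol.

D(C=C) ≈ 595 kJ/mol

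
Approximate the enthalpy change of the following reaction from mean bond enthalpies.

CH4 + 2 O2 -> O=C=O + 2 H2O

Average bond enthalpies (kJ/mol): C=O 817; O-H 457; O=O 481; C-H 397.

ΔH ≈ −912 kJ

Bonds broken (reactants):
  C-H: 4 × 397 = 1588
  O=O: 2 × 481 = 962
  Σ(broken) = 2550 kJ
Bonds formed (products):
  C=O: 2 × 817 = 1634
  O-H: 4 × 457 = 1828
  Σ(formed) = 3462 kJ
ΔH = Σ(broken) − Σ(formed) = 2550 − 3462 = −912 kJ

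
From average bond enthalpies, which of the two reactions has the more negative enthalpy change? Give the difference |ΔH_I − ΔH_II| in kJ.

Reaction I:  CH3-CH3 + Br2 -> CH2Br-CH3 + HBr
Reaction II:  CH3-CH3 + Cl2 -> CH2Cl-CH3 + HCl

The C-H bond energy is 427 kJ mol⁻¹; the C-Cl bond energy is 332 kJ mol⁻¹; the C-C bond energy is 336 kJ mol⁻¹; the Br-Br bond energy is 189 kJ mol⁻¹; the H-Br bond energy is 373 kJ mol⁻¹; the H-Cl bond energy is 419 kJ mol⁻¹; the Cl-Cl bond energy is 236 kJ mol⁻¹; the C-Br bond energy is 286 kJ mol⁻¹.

Reaction I:
  Bonds broken (reactants):
    Br-Br: 1 × 189 = 189
    C-C: 1 × 336 = 336
    C-H: 6 × 427 = 2562
    Σ(broken) = 3087 kJ
  Bonds formed (products):
    C-Br: 1 × 286 = 286
    C-C: 1 × 336 = 336
    C-H: 5 × 427 = 2135
    H-Br: 1 × 373 = 373
    Σ(formed) = 3130 kJ
  ΔH_I = 3087 − 3130 = −43 kJ
Reaction II:
  Bonds broken (reactants):
    C-C: 1 × 336 = 336
    C-H: 6 × 427 = 2562
    Cl-Cl: 1 × 236 = 236
    Σ(broken) = 3134 kJ
  Bonds formed (products):
    C-C: 1 × 336 = 336
    C-Cl: 1 × 332 = 332
    C-H: 5 × 427 = 2135
    H-Cl: 1 × 419 = 419
    Σ(formed) = 3222 kJ
  ΔH_II = 3134 − 3222 = −88 kJ
ΔH_I − ΔH_II = +45 kJ, so reaction II has the more negative ΔH; |ΔH_I − ΔH_II| = 45 kJ.

Reaction II, by 45 kJ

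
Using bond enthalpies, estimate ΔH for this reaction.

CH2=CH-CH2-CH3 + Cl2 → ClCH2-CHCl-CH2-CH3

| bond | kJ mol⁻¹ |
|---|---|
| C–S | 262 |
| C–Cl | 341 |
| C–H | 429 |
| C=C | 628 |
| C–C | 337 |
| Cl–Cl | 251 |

ΔH ≈ −140 kJ

Bonds broken (reactants):
  C–C: 2 × 337 = 674
  C–H: 8 × 429 = 3432
  C=C: 1 × 628 = 628
  Cl–Cl: 1 × 251 = 251
  Σ(broken) = 4985 kJ
Bonds formed (products):
  C–C: 3 × 337 = 1011
  C–Cl: 2 × 341 = 682
  C–H: 8 × 429 = 3432
  Σ(formed) = 5125 kJ
ΔH = Σ(broken) − Σ(formed) = 4985 − 5125 = −140 kJ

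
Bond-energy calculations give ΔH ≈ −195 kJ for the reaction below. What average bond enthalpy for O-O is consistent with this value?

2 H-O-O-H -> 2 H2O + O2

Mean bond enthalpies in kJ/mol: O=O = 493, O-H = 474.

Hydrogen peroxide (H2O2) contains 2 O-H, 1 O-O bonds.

Let D be the O-O bond energy.
Σ(broken) = 4×474 + 2×D = 1896 + 2D
Σ(formed) = 4×474 + 1×493 = 2389
ΔH = Σ(broken) − Σ(formed) = (1896 + 2D) − (2389) = −493 + 2D
Setting this equal to −195 kJ gives 2D = 298, so D = 149 kJ/mol.

D(O-O) ≈ 149 kJ/mol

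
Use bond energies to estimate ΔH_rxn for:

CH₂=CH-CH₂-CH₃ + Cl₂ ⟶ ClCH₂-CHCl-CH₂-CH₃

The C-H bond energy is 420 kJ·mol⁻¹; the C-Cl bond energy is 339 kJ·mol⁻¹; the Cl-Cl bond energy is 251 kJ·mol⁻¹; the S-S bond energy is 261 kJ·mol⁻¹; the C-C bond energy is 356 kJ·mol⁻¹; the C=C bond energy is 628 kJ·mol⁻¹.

Bonds broken (reactants):
  C-C: 2 × 356 = 712
  C-H: 8 × 420 = 3360
  C=C: 1 × 628 = 628
  Cl-Cl: 1 × 251 = 251
  Σ(broken) = 4951 kJ
Bonds formed (products):
  C-C: 3 × 356 = 1068
  C-Cl: 2 × 339 = 678
  C-H: 8 × 420 = 3360
  Σ(formed) = 5106 kJ
ΔH = Σ(broken) − Σ(formed) = 4951 − 5106 = −155 kJ

ΔH ≈ −155 kJ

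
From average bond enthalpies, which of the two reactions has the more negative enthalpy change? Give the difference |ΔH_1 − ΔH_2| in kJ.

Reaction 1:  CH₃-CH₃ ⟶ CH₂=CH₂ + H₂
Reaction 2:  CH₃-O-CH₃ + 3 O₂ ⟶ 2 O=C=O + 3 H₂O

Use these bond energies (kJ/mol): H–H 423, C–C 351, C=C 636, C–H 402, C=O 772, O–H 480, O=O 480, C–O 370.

Reaction 1:
  Bonds broken (reactants):
    C–C: 1 × 351 = 351
    C–H: 6 × 402 = 2412
    Σ(broken) = 2763 kJ
  Bonds formed (products):
    C–H: 4 × 402 = 1608
    C=C: 1 × 636 = 636
    H–H: 1 × 423 = 423
    Σ(formed) = 2667 kJ
  ΔH_1 = 2763 − 2667 = +96 kJ
Reaction 2:
  Bonds broken (reactants):
    C–H: 6 × 402 = 2412
    C–O: 2 × 370 = 740
    O=O: 3 × 480 = 1440
    Σ(broken) = 4592 kJ
  Bonds formed (products):
    C=O: 4 × 772 = 3088
    O–H: 6 × 480 = 2880
    Σ(formed) = 5968 kJ
  ΔH_2 = 4592 − 5968 = −1376 kJ
ΔH_1 − ΔH_2 = +1472 kJ, so reaction 2 has the more negative ΔH; |ΔH_1 − ΔH_2| = 1472 kJ.

Reaction 2, by 1472 kJ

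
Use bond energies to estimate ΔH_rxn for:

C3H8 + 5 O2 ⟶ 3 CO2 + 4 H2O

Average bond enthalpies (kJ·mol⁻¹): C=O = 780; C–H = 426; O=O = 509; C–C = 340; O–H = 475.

ΔH ≈ −1847 kJ

Bonds broken (reactants):
  C–C: 2 × 340 = 680
  C–H: 8 × 426 = 3408
  O=O: 5 × 509 = 2545
  Σ(broken) = 6633 kJ
Bonds formed (products):
  C=O: 6 × 780 = 4680
  O–H: 8 × 475 = 3800
  Σ(formed) = 8480 kJ
ΔH = Σ(broken) − Σ(formed) = 6633 − 8480 = −1847 kJ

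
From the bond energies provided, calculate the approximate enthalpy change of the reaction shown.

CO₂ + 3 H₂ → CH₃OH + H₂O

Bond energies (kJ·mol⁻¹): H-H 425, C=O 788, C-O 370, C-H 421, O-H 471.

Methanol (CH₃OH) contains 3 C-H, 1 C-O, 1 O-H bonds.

ΔH ≈ −195 kJ

Bonds broken (reactants):
  C=O: 2 × 788 = 1576
  H-H: 3 × 425 = 1275
  Σ(broken) = 2851 kJ
Bonds formed (products):
  C-H: 3 × 421 = 1263
  C-O: 1 × 370 = 370
  O-H: 3 × 471 = 1413
  Σ(formed) = 3046 kJ
ΔH = Σ(broken) − Σ(formed) = 2851 − 3046 = −195 kJ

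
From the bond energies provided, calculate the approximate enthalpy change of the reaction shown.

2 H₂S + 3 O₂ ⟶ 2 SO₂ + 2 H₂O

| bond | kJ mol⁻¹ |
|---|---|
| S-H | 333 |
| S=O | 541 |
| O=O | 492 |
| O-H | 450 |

Bonds broken (reactants):
  O=O: 3 × 492 = 1476
  S-H: 4 × 333 = 1332
  Σ(broken) = 2808 kJ
Bonds formed (products):
  O-H: 4 × 450 = 1800
  S=O: 4 × 541 = 2164
  Σ(formed) = 3964 kJ
ΔH = Σ(broken) − Σ(formed) = 2808 − 3964 = −1156 kJ

ΔH ≈ −1156 kJ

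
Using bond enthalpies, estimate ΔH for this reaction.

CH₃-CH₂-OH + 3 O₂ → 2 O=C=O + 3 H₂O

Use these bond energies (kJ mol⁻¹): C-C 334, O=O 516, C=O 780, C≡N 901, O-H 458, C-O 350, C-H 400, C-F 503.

Bonds broken (reactants):
  C-C: 1 × 334 = 334
  C-H: 5 × 400 = 2000
  C-O: 1 × 350 = 350
  O-H: 1 × 458 = 458
  O=O: 3 × 516 = 1548
  Σ(broken) = 4690 kJ
Bonds formed (products):
  C=O: 4 × 780 = 3120
  O-H: 6 × 458 = 2748
  Σ(formed) = 5868 kJ
ΔH = Σ(broken) − Σ(formed) = 4690 − 5868 = −1178 kJ

ΔH ≈ −1178 kJ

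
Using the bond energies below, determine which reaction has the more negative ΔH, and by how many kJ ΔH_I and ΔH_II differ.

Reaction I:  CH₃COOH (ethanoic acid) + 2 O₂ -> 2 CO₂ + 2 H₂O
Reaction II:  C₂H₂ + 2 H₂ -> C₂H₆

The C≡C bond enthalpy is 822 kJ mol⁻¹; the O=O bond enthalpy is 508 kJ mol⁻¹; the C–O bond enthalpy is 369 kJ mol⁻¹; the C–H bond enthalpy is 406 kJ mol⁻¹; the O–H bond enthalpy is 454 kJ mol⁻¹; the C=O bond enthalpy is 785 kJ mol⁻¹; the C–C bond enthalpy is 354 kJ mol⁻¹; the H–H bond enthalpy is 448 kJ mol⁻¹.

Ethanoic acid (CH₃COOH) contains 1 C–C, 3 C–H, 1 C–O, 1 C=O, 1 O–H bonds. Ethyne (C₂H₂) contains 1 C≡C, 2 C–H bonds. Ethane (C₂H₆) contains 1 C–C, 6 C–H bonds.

Reaction I, by 500 kJ

Reaction I:
  Bonds broken (reactants):
    C–C: 1 × 354 = 354
    C–H: 3 × 406 = 1218
    C–O: 1 × 369 = 369
    C=O: 1 × 785 = 785
    O–H: 1 × 454 = 454
    O=O: 2 × 508 = 1016
    Σ(broken) = 4196 kJ
  Bonds formed (products):
    C=O: 4 × 785 = 3140
    O–H: 4 × 454 = 1816
    Σ(formed) = 4956 kJ
  ΔH_I = 4196 − 4956 = −760 kJ
Reaction II:
  Bonds broken (reactants):
    C≡C: 1 × 822 = 822
    C–H: 2 × 406 = 812
    H–H: 2 × 448 = 896
    Σ(broken) = 2530 kJ
  Bonds formed (products):
    C–C: 1 × 354 = 354
    C–H: 6 × 406 = 2436
    Σ(formed) = 2790 kJ
  ΔH_II = 2530 − 2790 = −260 kJ
ΔH_I − ΔH_II = −500 kJ, so reaction I has the more negative ΔH; |ΔH_I − ΔH_II| = 500 kJ.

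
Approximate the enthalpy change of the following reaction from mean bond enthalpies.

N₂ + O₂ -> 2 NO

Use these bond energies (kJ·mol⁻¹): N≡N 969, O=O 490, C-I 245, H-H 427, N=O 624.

Bonds broken (reactants):
  N≡N: 1 × 969 = 969
  O=O: 1 × 490 = 490
  Σ(broken) = 1459 kJ
Bonds formed (products):
  N=O: 2 × 624 = 1248
  Σ(formed) = 1248 kJ
ΔH = Σ(broken) − Σ(formed) = 1459 − 1248 = +211 kJ

ΔH ≈ +211 kJ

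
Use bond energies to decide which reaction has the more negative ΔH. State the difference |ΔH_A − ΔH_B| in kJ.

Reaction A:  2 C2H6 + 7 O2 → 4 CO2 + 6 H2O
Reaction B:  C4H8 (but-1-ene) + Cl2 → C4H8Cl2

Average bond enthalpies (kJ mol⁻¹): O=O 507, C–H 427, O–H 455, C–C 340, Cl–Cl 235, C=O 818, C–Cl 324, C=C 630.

Reaction A, by 2528 kJ

Reaction A:
  Bonds broken (reactants):
    C–C: 2 × 340 = 680
    C–H: 12 × 427 = 5124
    O=O: 7 × 507 = 3549
    Σ(broken) = 9353 kJ
  Bonds formed (products):
    C=O: 8 × 818 = 6544
    O–H: 12 × 455 = 5460
    Σ(formed) = 12004 kJ
  ΔH_A = 9353 − 12004 = −2651 kJ
Reaction B:
  Bonds broken (reactants):
    C–C: 2 × 340 = 680
    C–H: 8 × 427 = 3416
    C=C: 1 × 630 = 630
    Cl–Cl: 1 × 235 = 235
    Σ(broken) = 4961 kJ
  Bonds formed (products):
    C–C: 3 × 340 = 1020
    C–Cl: 2 × 324 = 648
    C–H: 8 × 427 = 3416
    Σ(formed) = 5084 kJ
  ΔH_B = 4961 − 5084 = −123 kJ
ΔH_A − ΔH_B = −2528 kJ, so reaction A has the more negative ΔH; |ΔH_A − ΔH_B| = 2528 kJ.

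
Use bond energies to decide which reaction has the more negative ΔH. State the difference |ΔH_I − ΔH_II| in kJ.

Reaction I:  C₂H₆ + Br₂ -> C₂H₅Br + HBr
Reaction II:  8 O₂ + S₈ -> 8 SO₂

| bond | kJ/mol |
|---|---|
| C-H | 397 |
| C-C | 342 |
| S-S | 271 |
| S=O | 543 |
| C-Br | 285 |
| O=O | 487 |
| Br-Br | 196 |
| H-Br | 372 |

Reaction I:
  Bonds broken (reactants):
    Br-Br: 1 × 196 = 196
    C-C: 1 × 342 = 342
    C-H: 6 × 397 = 2382
    Σ(broken) = 2920 kJ
  Bonds formed (products):
    C-Br: 1 × 285 = 285
    C-C: 1 × 342 = 342
    C-H: 5 × 397 = 1985
    H-Br: 1 × 372 = 372
    Σ(formed) = 2984 kJ
  ΔH_I = 2920 − 2984 = −64 kJ
Reaction II:
  Bonds broken (reactants):
    O=O: 8 × 487 = 3896
    S-S: 8 × 271 = 2168
    Σ(broken) = 6064 kJ
  Bonds formed (products):
    S=O: 16 × 543 = 8688
    Σ(formed) = 8688 kJ
  ΔH_II = 6064 − 8688 = −2624 kJ
ΔH_I − ΔH_II = +2560 kJ, so reaction II has the more negative ΔH; |ΔH_I − ΔH_II| = 2560 kJ.

Reaction II, by 2560 kJ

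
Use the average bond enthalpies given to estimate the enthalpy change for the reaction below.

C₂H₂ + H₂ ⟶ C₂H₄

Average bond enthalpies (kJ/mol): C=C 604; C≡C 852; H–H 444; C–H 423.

ΔH ≈ −154 kJ

Bonds broken (reactants):
  C≡C: 1 × 852 = 852
  C–H: 2 × 423 = 846
  H–H: 1 × 444 = 444
  Σ(broken) = 2142 kJ
Bonds formed (products):
  C–H: 4 × 423 = 1692
  C=C: 1 × 604 = 604
  Σ(formed) = 2296 kJ
ΔH = Σ(broken) − Σ(formed) = 2142 − 2296 = −154 kJ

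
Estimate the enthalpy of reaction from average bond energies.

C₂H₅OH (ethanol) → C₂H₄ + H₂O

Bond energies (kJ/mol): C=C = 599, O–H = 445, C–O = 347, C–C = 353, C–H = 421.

Bonds broken (reactants):
  C–C: 1 × 353 = 353
  C–H: 5 × 421 = 2105
  C–O: 1 × 347 = 347
  O–H: 1 × 445 = 445
  Σ(broken) = 3250 kJ
Bonds formed (products):
  C–H: 4 × 421 = 1684
  C=C: 1 × 599 = 599
  O–H: 2 × 445 = 890
  Σ(formed) = 3173 kJ
ΔH = Σ(broken) − Σ(formed) = 3250 − 3173 = +77 kJ

ΔH ≈ +77 kJ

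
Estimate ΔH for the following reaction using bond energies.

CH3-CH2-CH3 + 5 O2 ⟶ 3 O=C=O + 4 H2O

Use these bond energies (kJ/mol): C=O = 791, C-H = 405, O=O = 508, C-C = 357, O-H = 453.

ΔH ≈ −1876 kJ

Bonds broken (reactants):
  C-C: 2 × 357 = 714
  C-H: 8 × 405 = 3240
  O=O: 5 × 508 = 2540
  Σ(broken) = 6494 kJ
Bonds formed (products):
  C=O: 6 × 791 = 4746
  O-H: 8 × 453 = 3624
  Σ(formed) = 8370 kJ
ΔH = Σ(broken) − Σ(formed) = 6494 − 8370 = −1876 kJ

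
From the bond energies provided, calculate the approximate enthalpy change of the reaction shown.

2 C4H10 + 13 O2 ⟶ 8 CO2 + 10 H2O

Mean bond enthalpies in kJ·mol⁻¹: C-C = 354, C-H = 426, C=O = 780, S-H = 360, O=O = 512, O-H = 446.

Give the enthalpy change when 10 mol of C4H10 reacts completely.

ΔH = −20500 kJ

Bonds broken (reactants):
  C-C: 6 × 354 = 2124
  C-H: 20 × 426 = 8520
  O=O: 13 × 512 = 6656
  Σ(broken) = 17300 kJ
Bonds formed (products):
  C=O: 16 × 780 = 12480
  O-H: 20 × 446 = 8920
  Σ(formed) = 21400 kJ
ΔH = Σ(broken) − Σ(formed) = 17300 − 21400 = −4100 kJ
For 5× the reaction as written: 5 × (−4100) = −20500 kJ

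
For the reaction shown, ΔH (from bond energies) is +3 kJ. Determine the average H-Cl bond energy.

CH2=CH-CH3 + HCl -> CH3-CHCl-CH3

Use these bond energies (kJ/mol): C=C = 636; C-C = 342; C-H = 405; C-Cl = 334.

D(H-Cl) ≈ 448 kJ/mol

Let D be the H-Cl bond energy.
Σ(broken) = 1×342 + 6×405 + 1×636 + 1×D = 3408 + D
Σ(formed) = 2×342 + 1×334 + 7×405 = 3853
ΔH = Σ(broken) − Σ(formed) = (3408 + D) − (3853) = −445 + D
Setting this equal to +3 kJ gives D = 448 kJ/mol.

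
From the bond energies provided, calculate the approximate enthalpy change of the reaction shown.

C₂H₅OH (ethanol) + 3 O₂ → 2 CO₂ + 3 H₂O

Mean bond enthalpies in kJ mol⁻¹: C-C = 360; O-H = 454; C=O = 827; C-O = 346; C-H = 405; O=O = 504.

ΔH ≈ −1335 kJ

Bonds broken (reactants):
  C-C: 1 × 360 = 360
  C-H: 5 × 405 = 2025
  C-O: 1 × 346 = 346
  O-H: 1 × 454 = 454
  O=O: 3 × 504 = 1512
  Σ(broken) = 4697 kJ
Bonds formed (products):
  C=O: 4 × 827 = 3308
  O-H: 6 × 454 = 2724
  Σ(formed) = 6032 kJ
ΔH = Σ(broken) − Σ(formed) = 4697 − 6032 = −1335 kJ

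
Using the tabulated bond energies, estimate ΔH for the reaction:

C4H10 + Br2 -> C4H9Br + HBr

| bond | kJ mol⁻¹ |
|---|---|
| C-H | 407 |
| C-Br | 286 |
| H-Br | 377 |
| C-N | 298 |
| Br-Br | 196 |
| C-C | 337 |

Bonds broken (reactants):
  Br-Br: 1 × 196 = 196
  C-C: 3 × 337 = 1011
  C-H: 10 × 407 = 4070
  Σ(broken) = 5277 kJ
Bonds formed (products):
  C-Br: 1 × 286 = 286
  C-C: 3 × 337 = 1011
  C-H: 9 × 407 = 3663
  H-Br: 1 × 377 = 377
  Σ(formed) = 5337 kJ
ΔH = Σ(broken) − Σ(formed) = 5277 − 5337 = −60 kJ

ΔH ≈ −60 kJ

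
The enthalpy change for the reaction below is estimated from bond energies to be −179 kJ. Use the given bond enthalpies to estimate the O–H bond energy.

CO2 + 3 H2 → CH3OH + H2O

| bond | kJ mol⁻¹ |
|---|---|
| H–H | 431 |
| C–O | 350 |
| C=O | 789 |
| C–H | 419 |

D(O–H) ≈ 481 kJ/mol

Let D be the O–H bond energy.
Σ(broken) = 2×789 + 3×431 = 2871
Σ(formed) = 3×419 + 1×350 + 3×D = 1607 + 3D
ΔH = Σ(broken) − Σ(formed) = (2871) − (1607 + 3D) = +1264 − 3D
Setting this equal to −179 kJ gives 3D = 1443, so D = 481 kJ/mol.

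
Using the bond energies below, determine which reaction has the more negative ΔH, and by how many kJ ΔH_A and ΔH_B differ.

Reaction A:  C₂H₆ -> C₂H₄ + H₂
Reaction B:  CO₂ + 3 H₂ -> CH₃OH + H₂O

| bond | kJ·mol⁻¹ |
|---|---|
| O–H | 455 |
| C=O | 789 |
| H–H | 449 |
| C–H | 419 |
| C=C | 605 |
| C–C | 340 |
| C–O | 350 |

Reaction A:
  Bonds broken (reactants):
    C–C: 1 × 340 = 340
    C–H: 6 × 419 = 2514
    Σ(broken) = 2854 kJ
  Bonds formed (products):
    C–H: 4 × 419 = 1676
    C=C: 1 × 605 = 605
    H–H: 1 × 449 = 449
    Σ(formed) = 2730 kJ
  ΔH_A = 2854 − 2730 = +124 kJ
Reaction B:
  Bonds broken (reactants):
    C=O: 2 × 789 = 1578
    H–H: 3 × 449 = 1347
    Σ(broken) = 2925 kJ
  Bonds formed (products):
    C–H: 3 × 419 = 1257
    C–O: 1 × 350 = 350
    O–H: 3 × 455 = 1365
    Σ(formed) = 2972 kJ
  ΔH_B = 2925 − 2972 = −47 kJ
ΔH_A − ΔH_B = +171 kJ, so reaction B has the more negative ΔH; |ΔH_A − ΔH_B| = 171 kJ.

Reaction B, by 171 kJ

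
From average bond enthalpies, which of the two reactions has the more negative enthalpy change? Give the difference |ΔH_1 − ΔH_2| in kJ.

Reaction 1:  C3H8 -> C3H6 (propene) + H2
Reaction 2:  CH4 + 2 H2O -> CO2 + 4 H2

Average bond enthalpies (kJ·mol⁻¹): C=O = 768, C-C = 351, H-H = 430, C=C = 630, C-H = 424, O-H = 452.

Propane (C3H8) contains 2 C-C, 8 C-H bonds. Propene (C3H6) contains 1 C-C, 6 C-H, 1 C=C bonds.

Reaction 1, by 109 kJ

Reaction 1:
  Bonds broken (reactants):
    C-C: 2 × 351 = 702
    C-H: 8 × 424 = 3392
    Σ(broken) = 4094 kJ
  Bonds formed (products):
    C-C: 1 × 351 = 351
    C-H: 6 × 424 = 2544
    C=C: 1 × 630 = 630
    H-H: 1 × 430 = 430
    Σ(formed) = 3955 kJ
  ΔH_1 = 4094 − 3955 = +139 kJ
Reaction 2:
  Bonds broken (reactants):
    C-H: 4 × 424 = 1696
    O-H: 4 × 452 = 1808
    Σ(broken) = 3504 kJ
  Bonds formed (products):
    C=O: 2 × 768 = 1536
    H-H: 4 × 430 = 1720
    Σ(formed) = 3256 kJ
  ΔH_2 = 3504 − 3256 = +248 kJ
ΔH_1 − ΔH_2 = −109 kJ, so reaction 1 has the more negative ΔH; |ΔH_1 − ΔH_2| = 109 kJ.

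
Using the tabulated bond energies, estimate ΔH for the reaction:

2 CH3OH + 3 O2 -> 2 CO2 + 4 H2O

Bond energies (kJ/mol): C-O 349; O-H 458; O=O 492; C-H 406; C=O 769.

Bonds broken (reactants):
  C-H: 6 × 406 = 2436
  C-O: 2 × 349 = 698
  O-H: 2 × 458 = 916
  O=O: 3 × 492 = 1476
  Σ(broken) = 5526 kJ
Bonds formed (products):
  C=O: 4 × 769 = 3076
  O-H: 8 × 458 = 3664
  Σ(formed) = 6740 kJ
ΔH = Σ(broken) − Σ(formed) = 5526 − 6740 = −1214 kJ

ΔH ≈ −1214 kJ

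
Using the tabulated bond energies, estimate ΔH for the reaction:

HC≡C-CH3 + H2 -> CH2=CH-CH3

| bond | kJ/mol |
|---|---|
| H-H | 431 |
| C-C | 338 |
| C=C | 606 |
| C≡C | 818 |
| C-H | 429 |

ΔH ≈ −215 kJ

Bonds broken (reactants):
  C≡C: 1 × 818 = 818
  C-C: 1 × 338 = 338
  C-H: 4 × 429 = 1716
  H-H: 1 × 431 = 431
  Σ(broken) = 3303 kJ
Bonds formed (products):
  C-C: 1 × 338 = 338
  C-H: 6 × 429 = 2574
  C=C: 1 × 606 = 606
  Σ(formed) = 3518 kJ
ΔH = Σ(broken) − Σ(formed) = 3303 − 3518 = −215 kJ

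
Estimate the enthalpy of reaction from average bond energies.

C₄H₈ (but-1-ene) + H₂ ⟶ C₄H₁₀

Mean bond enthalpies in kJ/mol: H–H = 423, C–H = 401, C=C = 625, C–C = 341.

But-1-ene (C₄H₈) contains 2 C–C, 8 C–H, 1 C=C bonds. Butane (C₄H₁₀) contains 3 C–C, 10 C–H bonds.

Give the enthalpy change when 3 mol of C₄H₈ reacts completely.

ΔH = −285 kJ

Bonds broken (reactants):
  C–C: 2 × 341 = 682
  C–H: 8 × 401 = 3208
  C=C: 1 × 625 = 625
  H–H: 1 × 423 = 423
  Σ(broken) = 4938 kJ
Bonds formed (products):
  C–C: 3 × 341 = 1023
  C–H: 10 × 401 = 4010
  Σ(formed) = 5033 kJ
ΔH = Σ(broken) − Σ(formed) = 4938 − 5033 = −95 kJ
For 3× the reaction as written: 3 × (−95) = −285 kJ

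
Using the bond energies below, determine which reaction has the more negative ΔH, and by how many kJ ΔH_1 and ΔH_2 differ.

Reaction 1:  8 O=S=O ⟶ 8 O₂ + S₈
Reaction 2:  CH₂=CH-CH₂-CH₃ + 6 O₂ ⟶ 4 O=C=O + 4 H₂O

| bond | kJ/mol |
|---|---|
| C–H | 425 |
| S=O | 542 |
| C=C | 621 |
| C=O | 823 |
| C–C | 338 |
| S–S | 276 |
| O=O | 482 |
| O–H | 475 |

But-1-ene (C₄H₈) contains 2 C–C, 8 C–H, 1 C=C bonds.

Reaction 2, by 5403 kJ

Reaction 1:
  Bonds broken (reactants):
    S=O: 16 × 542 = 8672
    Σ(broken) = 8672 kJ
  Bonds formed (products):
    O=O: 8 × 482 = 3856
    S–S: 8 × 276 = 2208
    Σ(formed) = 6064 kJ
  ΔH_1 = 8672 − 6064 = +2608 kJ
Reaction 2:
  Bonds broken (reactants):
    C–C: 2 × 338 = 676
    C–H: 8 × 425 = 3400
    C=C: 1 × 621 = 621
    O=O: 6 × 482 = 2892
    Σ(broken) = 7589 kJ
  Bonds formed (products):
    C=O: 8 × 823 = 6584
    O–H: 8 × 475 = 3800
    Σ(formed) = 10384 kJ
  ΔH_2 = 7589 − 10384 = −2795 kJ
ΔH_1 − ΔH_2 = +5403 kJ, so reaction 2 has the more negative ΔH; |ΔH_1 − ΔH_2| = 5403 kJ.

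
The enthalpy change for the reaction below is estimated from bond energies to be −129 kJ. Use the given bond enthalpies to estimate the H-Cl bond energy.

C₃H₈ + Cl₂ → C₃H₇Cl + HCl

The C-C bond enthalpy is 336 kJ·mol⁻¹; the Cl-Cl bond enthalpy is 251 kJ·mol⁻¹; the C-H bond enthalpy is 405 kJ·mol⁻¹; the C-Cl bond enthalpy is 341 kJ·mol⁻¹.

D(H-Cl) ≈ 444 kJ/mol

Let D be the H-Cl bond energy.
Σ(broken) = 2×336 + 8×405 + 1×251 = 4163
Σ(formed) = 2×336 + 1×341 + 7×405 + 1×D = 3848 + D
ΔH = Σ(broken) − Σ(formed) = (4163) − (3848 + D) = +315 − D
Setting this equal to −129 kJ gives D = 444 kJ/mol.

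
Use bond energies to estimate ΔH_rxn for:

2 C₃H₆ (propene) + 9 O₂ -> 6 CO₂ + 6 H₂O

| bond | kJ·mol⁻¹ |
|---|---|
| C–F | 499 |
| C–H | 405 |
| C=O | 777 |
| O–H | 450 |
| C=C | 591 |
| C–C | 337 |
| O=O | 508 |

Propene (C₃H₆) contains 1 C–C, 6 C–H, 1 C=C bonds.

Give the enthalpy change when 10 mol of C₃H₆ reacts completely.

Bonds broken (reactants):
  C–C: 2 × 337 = 674
  C–H: 12 × 405 = 4860
  C=C: 2 × 591 = 1182
  O=O: 9 × 508 = 4572
  Σ(broken) = 11288 kJ
Bonds formed (products):
  C=O: 12 × 777 = 9324
  O–H: 12 × 450 = 5400
  Σ(formed) = 14724 kJ
ΔH = Σ(broken) − Σ(formed) = 11288 − 14724 = −3436 kJ
For 5× the reaction as written: 5 × (−3436) = −17180 kJ

ΔH = −17180 kJ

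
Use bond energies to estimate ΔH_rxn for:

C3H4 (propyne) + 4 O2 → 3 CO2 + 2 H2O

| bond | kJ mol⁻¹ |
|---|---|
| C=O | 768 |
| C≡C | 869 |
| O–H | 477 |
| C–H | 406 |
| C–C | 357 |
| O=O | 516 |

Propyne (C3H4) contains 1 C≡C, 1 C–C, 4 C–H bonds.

ΔH ≈ −1602 kJ

Bonds broken (reactants):
  C≡C: 1 × 869 = 869
  C–C: 1 × 357 = 357
  C–H: 4 × 406 = 1624
  O=O: 4 × 516 = 2064
  Σ(broken) = 4914 kJ
Bonds formed (products):
  C=O: 6 × 768 = 4608
  O–H: 4 × 477 = 1908
  Σ(formed) = 6516 kJ
ΔH = Σ(broken) − Σ(formed) = 4914 − 6516 = −1602 kJ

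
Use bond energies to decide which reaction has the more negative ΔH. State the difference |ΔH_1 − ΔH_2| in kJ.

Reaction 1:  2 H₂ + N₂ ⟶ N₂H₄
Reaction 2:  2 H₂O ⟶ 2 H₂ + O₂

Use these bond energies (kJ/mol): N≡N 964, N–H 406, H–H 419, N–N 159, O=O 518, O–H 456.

Reaction 1, by 449 kJ

Reaction 1:
  Bonds broken (reactants):
    H–H: 2 × 419 = 838
    N≡N: 1 × 964 = 964
    Σ(broken) = 1802 kJ
  Bonds formed (products):
    N–H: 4 × 406 = 1624
    N–N: 1 × 159 = 159
    Σ(formed) = 1783 kJ
  ΔH_1 = 1802 − 1783 = +19 kJ
Reaction 2:
  Bonds broken (reactants):
    O–H: 4 × 456 = 1824
    Σ(broken) = 1824 kJ
  Bonds formed (products):
    H–H: 2 × 419 = 838
    O=O: 1 × 518 = 518
    Σ(formed) = 1356 kJ
  ΔH_2 = 1824 − 1356 = +468 kJ
ΔH_1 − ΔH_2 = −449 kJ, so reaction 1 has the more negative ΔH; |ΔH_1 − ΔH_2| = 449 kJ.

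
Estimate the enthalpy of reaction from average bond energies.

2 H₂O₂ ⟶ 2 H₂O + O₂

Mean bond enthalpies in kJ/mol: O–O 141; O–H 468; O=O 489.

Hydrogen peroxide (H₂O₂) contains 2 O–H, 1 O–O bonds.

ΔH ≈ −207 kJ

Bonds broken (reactants):
  O–H: 4 × 468 = 1872
  O–O: 2 × 141 = 282
  Σ(broken) = 2154 kJ
Bonds formed (products):
  O–H: 4 × 468 = 1872
  O=O: 1 × 489 = 489
  Σ(formed) = 2361 kJ
ΔH = Σ(broken) − Σ(formed) = 2154 − 2361 = −207 kJ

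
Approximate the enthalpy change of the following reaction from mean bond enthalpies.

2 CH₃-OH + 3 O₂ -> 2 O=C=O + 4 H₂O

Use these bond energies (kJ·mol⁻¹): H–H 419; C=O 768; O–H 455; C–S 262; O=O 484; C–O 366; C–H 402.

Bonds broken (reactants):
  C–H: 6 × 402 = 2412
  C–O: 2 × 366 = 732
  O–H: 2 × 455 = 910
  O=O: 3 × 484 = 1452
  Σ(broken) = 5506 kJ
Bonds formed (products):
  C=O: 4 × 768 = 3072
  O–H: 8 × 455 = 3640
  Σ(formed) = 6712 kJ
ΔH = Σ(broken) − Σ(formed) = 5506 − 6712 = −1206 kJ

ΔH ≈ −1206 kJ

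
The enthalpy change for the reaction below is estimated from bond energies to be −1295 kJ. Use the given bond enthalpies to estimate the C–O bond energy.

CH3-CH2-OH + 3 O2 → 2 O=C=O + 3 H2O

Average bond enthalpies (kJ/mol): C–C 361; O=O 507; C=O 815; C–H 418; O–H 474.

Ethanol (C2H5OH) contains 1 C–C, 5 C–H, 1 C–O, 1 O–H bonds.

D(C–O) ≈ 363 kJ/mol

Let D be the C–O bond energy.
Σ(broken) = 1×361 + 5×418 + 1×D + 1×474 + 3×507 = 4446 + D
Σ(formed) = 4×815 + 6×474 = 6104
ΔH = Σ(broken) − Σ(formed) = (4446 + D) − (6104) = −1658 + D
Setting this equal to −1295 kJ gives D = 363 kJ/mol.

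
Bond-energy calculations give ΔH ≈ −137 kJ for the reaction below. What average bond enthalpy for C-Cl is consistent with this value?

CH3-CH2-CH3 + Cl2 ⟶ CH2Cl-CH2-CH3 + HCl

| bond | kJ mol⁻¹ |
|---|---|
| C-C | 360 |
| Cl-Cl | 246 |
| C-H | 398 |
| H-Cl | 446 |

Let D be the C-Cl bond energy.
Σ(broken) = 2×360 + 8×398 + 1×246 = 4150
Σ(formed) = 2×360 + 1×D + 7×398 + 1×446 = 3952 + D
ΔH = Σ(broken) − Σ(formed) = (4150) − (3952 + D) = +198 − D
Setting this equal to −137 kJ gives D = 335 kJ/mol.

D(C-Cl) ≈ 335 kJ/mol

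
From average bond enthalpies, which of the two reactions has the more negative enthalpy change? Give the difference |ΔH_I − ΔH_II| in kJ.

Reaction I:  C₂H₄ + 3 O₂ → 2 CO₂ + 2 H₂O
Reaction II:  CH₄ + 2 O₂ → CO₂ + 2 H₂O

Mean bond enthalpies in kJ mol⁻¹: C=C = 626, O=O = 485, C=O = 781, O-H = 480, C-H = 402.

Reaction I:
  Bonds broken (reactants):
    C-H: 4 × 402 = 1608
    C=C: 1 × 626 = 626
    O=O: 3 × 485 = 1455
    Σ(broken) = 3689 kJ
  Bonds formed (products):
    C=O: 4 × 781 = 3124
    O-H: 4 × 480 = 1920
    Σ(formed) = 5044 kJ
  ΔH_I = 3689 − 5044 = −1355 kJ
Reaction II:
  Bonds broken (reactants):
    C-H: 4 × 402 = 1608
    O=O: 2 × 485 = 970
    Σ(broken) = 2578 kJ
  Bonds formed (products):
    C=O: 2 × 781 = 1562
    O-H: 4 × 480 = 1920
    Σ(formed) = 3482 kJ
  ΔH_II = 2578 − 3482 = −904 kJ
ΔH_I − ΔH_II = −451 kJ, so reaction I has the more negative ΔH; |ΔH_I − ΔH_II| = 451 kJ.

Reaction I, by 451 kJ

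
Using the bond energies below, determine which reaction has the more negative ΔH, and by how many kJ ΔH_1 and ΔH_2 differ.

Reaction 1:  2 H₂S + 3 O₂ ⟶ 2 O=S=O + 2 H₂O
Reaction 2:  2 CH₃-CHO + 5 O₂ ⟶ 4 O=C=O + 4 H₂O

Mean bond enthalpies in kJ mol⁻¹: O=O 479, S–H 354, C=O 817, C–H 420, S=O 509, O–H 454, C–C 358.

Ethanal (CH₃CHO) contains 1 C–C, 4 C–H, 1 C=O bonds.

Reaction 2, by 1064 kJ

Reaction 1:
  Bonds broken (reactants):
    O=O: 3 × 479 = 1437
    S–H: 4 × 354 = 1416
    Σ(broken) = 2853 kJ
  Bonds formed (products):
    O–H: 4 × 454 = 1816
    S=O: 4 × 509 = 2036
    Σ(formed) = 3852 kJ
  ΔH_1 = 2853 − 3852 = −999 kJ
Reaction 2:
  Bonds broken (reactants):
    C–C: 2 × 358 = 716
    C–H: 8 × 420 = 3360
    C=O: 2 × 817 = 1634
    O=O: 5 × 479 = 2395
    Σ(broken) = 8105 kJ
  Bonds formed (products):
    C=O: 8 × 817 = 6536
    O–H: 8 × 454 = 3632
    Σ(formed) = 10168 kJ
  ΔH_2 = 8105 − 10168 = −2063 kJ
ΔH_1 − ΔH_2 = +1064 kJ, so reaction 2 has the more negative ΔH; |ΔH_1 − ΔH_2| = 1064 kJ.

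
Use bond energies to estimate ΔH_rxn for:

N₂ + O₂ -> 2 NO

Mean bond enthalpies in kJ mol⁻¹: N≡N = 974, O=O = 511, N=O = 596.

ΔH ≈ +293 kJ

Bonds broken (reactants):
  N≡N: 1 × 974 = 974
  O=O: 1 × 511 = 511
  Σ(broken) = 1485 kJ
Bonds formed (products):
  N=O: 2 × 596 = 1192
  Σ(formed) = 1192 kJ
ΔH = Σ(broken) − Σ(formed) = 1485 − 1192 = +293 kJ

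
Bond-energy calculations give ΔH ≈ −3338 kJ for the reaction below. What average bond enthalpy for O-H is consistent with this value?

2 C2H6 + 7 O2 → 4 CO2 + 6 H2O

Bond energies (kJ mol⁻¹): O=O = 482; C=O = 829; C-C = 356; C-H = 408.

D(O-H) ≈ 474 kJ/mol

Let D be the O-H bond energy.
Σ(broken) = 2×356 + 12×408 + 7×482 = 8982
Σ(formed) = 8×829 + 12×D = 6632 + 12D
ΔH = Σ(broken) − Σ(formed) = (8982) − (6632 + 12D) = +2350 − 12D
Setting this equal to −3338 kJ gives 12D = 5688, so D = 474 kJ/mol.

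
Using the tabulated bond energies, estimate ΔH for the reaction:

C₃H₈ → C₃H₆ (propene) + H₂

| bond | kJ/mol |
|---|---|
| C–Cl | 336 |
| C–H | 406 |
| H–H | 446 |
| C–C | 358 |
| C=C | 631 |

ΔH ≈ +93 kJ

Bonds broken (reactants):
  C–C: 2 × 358 = 716
  C–H: 8 × 406 = 3248
  Σ(broken) = 3964 kJ
Bonds formed (products):
  C–C: 1 × 358 = 358
  C–H: 6 × 406 = 2436
  C=C: 1 × 631 = 631
  H–H: 1 × 446 = 446
  Σ(formed) = 3871 kJ
ΔH = Σ(broken) − Σ(formed) = 3964 − 3871 = +93 kJ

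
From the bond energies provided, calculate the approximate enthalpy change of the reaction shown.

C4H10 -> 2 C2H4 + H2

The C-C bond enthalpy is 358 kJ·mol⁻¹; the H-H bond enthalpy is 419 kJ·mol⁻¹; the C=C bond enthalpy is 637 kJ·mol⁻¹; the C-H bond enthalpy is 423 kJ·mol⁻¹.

ΔH ≈ +227 kJ

Bonds broken (reactants):
  C-C: 3 × 358 = 1074
  C-H: 10 × 423 = 4230
  Σ(broken) = 5304 kJ
Bonds formed (products):
  C-H: 8 × 423 = 3384
  C=C: 2 × 637 = 1274
  H-H: 1 × 419 = 419
  Σ(formed) = 5077 kJ
ΔH = Σ(broken) − Σ(formed) = 5304 − 5077 = +227 kJ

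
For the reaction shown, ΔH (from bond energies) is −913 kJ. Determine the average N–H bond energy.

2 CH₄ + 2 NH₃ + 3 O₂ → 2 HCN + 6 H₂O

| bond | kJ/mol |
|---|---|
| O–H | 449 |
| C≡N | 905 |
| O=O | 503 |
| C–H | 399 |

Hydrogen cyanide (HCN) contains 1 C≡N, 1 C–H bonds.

D(N–H) ≈ 397 kJ/mol

Let D be the N–H bond energy.
Σ(broken) = 8×399 + 6×D + 3×503 = 4701 + 6D
Σ(formed) = 2×905 + 2×399 + 12×449 = 7996
ΔH = Σ(broken) − Σ(formed) = (4701 + 6D) − (7996) = −3295 + 6D
Setting this equal to −913 kJ gives 6D = 2382, so D = 397 kJ/mol.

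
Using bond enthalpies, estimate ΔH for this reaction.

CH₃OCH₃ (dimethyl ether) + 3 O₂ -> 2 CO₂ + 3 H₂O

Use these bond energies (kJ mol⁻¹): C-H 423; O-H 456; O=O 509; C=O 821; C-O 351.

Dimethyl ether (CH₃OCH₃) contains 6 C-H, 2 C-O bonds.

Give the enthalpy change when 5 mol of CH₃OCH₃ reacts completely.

ΔH = −6265 kJ

Bonds broken (reactants):
  C-H: 6 × 423 = 2538
  C-O: 2 × 351 = 702
  O=O: 3 × 509 = 1527
  Σ(broken) = 4767 kJ
Bonds formed (products):
  C=O: 4 × 821 = 3284
  O-H: 6 × 456 = 2736
  Σ(formed) = 6020 kJ
ΔH = Σ(broken) − Σ(formed) = 4767 − 6020 = −1253 kJ
For 5× the reaction as written: 5 × (−1253) = −6265 kJ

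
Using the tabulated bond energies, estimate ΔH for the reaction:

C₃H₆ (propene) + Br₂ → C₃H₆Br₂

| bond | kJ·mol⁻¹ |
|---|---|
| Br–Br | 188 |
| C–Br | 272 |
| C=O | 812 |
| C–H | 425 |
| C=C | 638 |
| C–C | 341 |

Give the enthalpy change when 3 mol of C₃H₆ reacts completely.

Bonds broken (reactants):
  Br–Br: 1 × 188 = 188
  C–C: 1 × 341 = 341
  C–H: 6 × 425 = 2550
  C=C: 1 × 638 = 638
  Σ(broken) = 3717 kJ
Bonds formed (products):
  C–Br: 2 × 272 = 544
  C–C: 2 × 341 = 682
  C–H: 6 × 425 = 2550
  Σ(formed) = 3776 kJ
ΔH = Σ(broken) − Σ(formed) = 3717 − 3776 = −59 kJ
For 3× the reaction as written: 3 × (−59) = −177 kJ

ΔH = −177 kJ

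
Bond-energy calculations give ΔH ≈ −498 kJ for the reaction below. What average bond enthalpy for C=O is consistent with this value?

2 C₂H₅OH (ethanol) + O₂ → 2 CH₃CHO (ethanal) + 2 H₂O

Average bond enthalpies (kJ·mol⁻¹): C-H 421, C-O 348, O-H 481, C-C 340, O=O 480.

D(C=O) ≈ 777 kJ/mol

Let D be the C=O bond energy.
Σ(broken) = 2×340 + 10×421 + 2×348 + 2×481 + 1×480 = 7028
Σ(formed) = 2×340 + 8×421 + 2×D + 4×481 = 5972 + 2D
ΔH = Σ(broken) − Σ(formed) = (7028) − (5972 + 2D) = +1056 − 2D
Setting this equal to −498 kJ gives 2D = 1554, so D = 777 kJ/mol.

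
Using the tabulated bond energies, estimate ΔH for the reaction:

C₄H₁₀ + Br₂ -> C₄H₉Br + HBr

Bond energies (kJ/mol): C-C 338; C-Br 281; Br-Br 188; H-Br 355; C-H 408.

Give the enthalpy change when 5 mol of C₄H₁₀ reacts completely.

ΔH = −200 kJ

Bonds broken (reactants):
  Br-Br: 1 × 188 = 188
  C-C: 3 × 338 = 1014
  C-H: 10 × 408 = 4080
  Σ(broken) = 5282 kJ
Bonds formed (products):
  C-Br: 1 × 281 = 281
  C-C: 3 × 338 = 1014
  C-H: 9 × 408 = 3672
  H-Br: 1 × 355 = 355
  Σ(formed) = 5322 kJ
ΔH = Σ(broken) − Σ(formed) = 5282 − 5322 = −40 kJ
For 5× the reaction as written: 5 × (−40) = −200 kJ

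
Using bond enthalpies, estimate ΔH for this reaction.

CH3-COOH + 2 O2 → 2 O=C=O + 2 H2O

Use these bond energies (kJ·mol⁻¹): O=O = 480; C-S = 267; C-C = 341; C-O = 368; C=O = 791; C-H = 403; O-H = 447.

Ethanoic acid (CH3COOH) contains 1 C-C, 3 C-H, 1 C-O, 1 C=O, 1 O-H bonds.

ΔH ≈ −836 kJ

Bonds broken (reactants):
  C-C: 1 × 341 = 341
  C-H: 3 × 403 = 1209
  C-O: 1 × 368 = 368
  C=O: 1 × 791 = 791
  O-H: 1 × 447 = 447
  O=O: 2 × 480 = 960
  Σ(broken) = 4116 kJ
Bonds formed (products):
  C=O: 4 × 791 = 3164
  O-H: 4 × 447 = 1788
  Σ(formed) = 4952 kJ
ΔH = Σ(broken) − Σ(formed) = 4116 − 4952 = −836 kJ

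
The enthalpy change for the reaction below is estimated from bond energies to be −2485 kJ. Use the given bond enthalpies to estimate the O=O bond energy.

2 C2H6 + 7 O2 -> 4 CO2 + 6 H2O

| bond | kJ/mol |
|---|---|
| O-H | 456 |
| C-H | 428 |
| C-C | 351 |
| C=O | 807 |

D(O=O) ≈ 515 kJ/mol

Let D be the O=O bond energy.
Σ(broken) = 2×351 + 12×428 + 7×D = 5838 + 7D
Σ(formed) = 8×807 + 12×456 = 11928
ΔH = Σ(broken) − Σ(formed) = (5838 + 7D) − (11928) = −6090 + 7D
Setting this equal to −2485 kJ gives 7D = 3605, so D = 515 kJ/mol.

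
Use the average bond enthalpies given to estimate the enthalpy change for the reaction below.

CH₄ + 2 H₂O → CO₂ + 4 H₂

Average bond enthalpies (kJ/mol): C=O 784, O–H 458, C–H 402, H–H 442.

ΔH ≈ +104 kJ

Bonds broken (reactants):
  C–H: 4 × 402 = 1608
  O–H: 4 × 458 = 1832
  Σ(broken) = 3440 kJ
Bonds formed (products):
  C=O: 2 × 784 = 1568
  H–H: 4 × 442 = 1768
  Σ(formed) = 3336 kJ
ΔH = Σ(broken) − Σ(formed) = 3440 − 3336 = +104 kJ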